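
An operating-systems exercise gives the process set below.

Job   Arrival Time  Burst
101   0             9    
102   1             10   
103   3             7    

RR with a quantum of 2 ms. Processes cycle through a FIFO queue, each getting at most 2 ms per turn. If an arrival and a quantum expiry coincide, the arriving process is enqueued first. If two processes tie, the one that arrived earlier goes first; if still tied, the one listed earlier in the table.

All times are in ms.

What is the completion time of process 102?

Gantt: | 101 0-2 | 102 2-4 | 101 4-6 | 103 6-8 | 102 8-10 | 101 10-12 | 103 12-14 | 102 14-16 | 101 16-18 | 103 18-20 | 102 20-22 | 101 22-23 | 103 23-24 | 102 24-26 |
Completion: 101=23  102=26  103=24

26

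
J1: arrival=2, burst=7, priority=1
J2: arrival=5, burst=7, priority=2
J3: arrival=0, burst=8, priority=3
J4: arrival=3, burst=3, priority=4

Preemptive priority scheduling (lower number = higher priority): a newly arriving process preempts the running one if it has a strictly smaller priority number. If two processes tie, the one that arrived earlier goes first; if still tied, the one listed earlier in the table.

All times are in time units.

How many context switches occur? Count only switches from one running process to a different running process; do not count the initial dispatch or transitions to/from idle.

Gantt: | J3 0-2 | J1 2-9 | J2 9-16 | J3 16-22 | J4 22-25 |
Completion: J1=9  J2=16  J3=22  J4=25
Turnaround (C−A): J1=7  J2=11  J3=22  J4=22

4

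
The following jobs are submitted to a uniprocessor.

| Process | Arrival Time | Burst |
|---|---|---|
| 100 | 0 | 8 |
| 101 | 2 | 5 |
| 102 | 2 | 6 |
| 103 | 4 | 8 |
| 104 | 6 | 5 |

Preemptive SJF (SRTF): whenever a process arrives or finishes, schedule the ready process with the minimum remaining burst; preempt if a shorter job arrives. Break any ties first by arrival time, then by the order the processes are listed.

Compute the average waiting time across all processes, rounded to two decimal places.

9.40

Schedule: | 100 0-2 | 101 2-7 | 104 7-12 | 100 12-18 | 102 18-24 | 103 24-32 |
Completion: 100=18  101=7  102=24  103=32  104=12
Turnaround (C−A): 100=18  101=5  102=22  103=28  104=6
Waiting times: 100=10, 101=0, 102=16, 103=20, 104=1
Average waiting = (10+0+16+20+1) / 5 = 47/5 = 9.40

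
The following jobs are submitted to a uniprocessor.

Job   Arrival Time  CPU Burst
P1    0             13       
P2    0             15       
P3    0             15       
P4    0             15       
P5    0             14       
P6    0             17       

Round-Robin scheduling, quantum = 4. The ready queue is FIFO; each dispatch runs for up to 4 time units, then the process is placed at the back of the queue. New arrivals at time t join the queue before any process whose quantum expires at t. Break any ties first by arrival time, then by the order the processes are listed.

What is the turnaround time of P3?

Schedule: | P1 0-4 | P2 4-8 | P3 8-12 | P4 12-16 | P5 16-20 | P6 20-24 | P1 24-28 | P2 28-32 | P3 32-36 | P4 36-40 | P5 40-44 | P6 44-48 | P1 48-52 | P2 52-56 | P3 56-60 | P4 60-64 | P5 64-68 | P6 68-72 | P1 72-73 | P2 73-76 | P3 76-79 | P4 79-82 | P5 82-84 | P6 84-89 |
Completion: P1=73  P2=76  P3=79  P4=82  P5=84  P6=89
Turnaround (C−A): P1=73  P2=76  P3=79  P4=82  P5=84  P6=89
Turnaround(P3) = completion − arrival = 79 − 0 = 79

79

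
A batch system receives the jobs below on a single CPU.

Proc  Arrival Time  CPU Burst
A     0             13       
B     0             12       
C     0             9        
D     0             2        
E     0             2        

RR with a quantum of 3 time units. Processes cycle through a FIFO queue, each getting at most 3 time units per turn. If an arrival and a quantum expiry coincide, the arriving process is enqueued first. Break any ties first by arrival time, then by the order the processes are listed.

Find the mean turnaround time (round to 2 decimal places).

26.00

Gantt: | A 0-3 | B 3-6 | C 6-9 | D 9-11 | E 11-13 | A 13-16 | B 16-19 | C 19-22 | A 22-25 | B 25-28 | C 28-31 | A 31-34 | B 34-37 | A 37-38 |
Completion: A=38  B=37  C=31  D=11  E=13
Turnaround times: A=38, B=37, C=31, D=11, E=13
Average turnaround = (38+37+31+11+13) / 5 = 130/5 = 26.00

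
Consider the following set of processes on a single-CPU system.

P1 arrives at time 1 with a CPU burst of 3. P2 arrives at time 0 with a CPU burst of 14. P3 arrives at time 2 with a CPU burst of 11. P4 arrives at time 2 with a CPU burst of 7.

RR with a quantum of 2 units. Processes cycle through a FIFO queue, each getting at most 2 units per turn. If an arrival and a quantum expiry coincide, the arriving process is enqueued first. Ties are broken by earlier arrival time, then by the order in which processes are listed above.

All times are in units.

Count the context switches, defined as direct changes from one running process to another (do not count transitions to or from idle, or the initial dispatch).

Schedule: | P2 0-2 | P1 2-4 | P3 4-6 | P4 6-8 | P2 8-10 | P1 10-11 | P3 11-13 | P4 13-15 | P2 15-17 | P3 17-19 | P4 19-21 | P2 21-23 | P3 23-25 | P4 25-26 | P2 26-28 | P3 28-30 | P2 30-32 | P3 32-33 | P2 33-35 |
Completion: P1=11  P2=35  P3=33  P4=26
Turnaround (C−A): P1=10  P2=35  P3=31  P4=24

18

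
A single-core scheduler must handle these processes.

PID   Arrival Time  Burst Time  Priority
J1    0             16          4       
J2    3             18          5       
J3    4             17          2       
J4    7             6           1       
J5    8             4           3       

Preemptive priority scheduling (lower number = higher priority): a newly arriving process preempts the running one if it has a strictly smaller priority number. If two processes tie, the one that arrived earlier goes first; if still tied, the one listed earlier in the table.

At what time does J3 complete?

Timeline: | J1 0-4 | J3 4-7 | J4 7-13 | J3 13-27 | J5 27-31 | J1 31-43 | J2 43-61 |
Completion: J1=43  J2=61  J3=27  J4=13  J5=31

27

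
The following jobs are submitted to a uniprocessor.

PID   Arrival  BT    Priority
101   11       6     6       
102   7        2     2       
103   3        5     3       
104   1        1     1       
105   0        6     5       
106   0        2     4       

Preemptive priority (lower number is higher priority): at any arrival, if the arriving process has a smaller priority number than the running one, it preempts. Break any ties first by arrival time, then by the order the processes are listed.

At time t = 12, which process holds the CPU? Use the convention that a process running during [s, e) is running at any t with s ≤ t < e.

Timeline: | 106 0-1 | 104 1-2 | 106 2-3 | 103 3-7 | 102 7-9 | 103 9-10 | 105 10-16 | 101 16-22 |
Completion: 101=22  102=9  103=10  104=2  105=16  106=3
Turnaround (C−A): 101=11  102=2  103=7  104=1  105=16  106=3

105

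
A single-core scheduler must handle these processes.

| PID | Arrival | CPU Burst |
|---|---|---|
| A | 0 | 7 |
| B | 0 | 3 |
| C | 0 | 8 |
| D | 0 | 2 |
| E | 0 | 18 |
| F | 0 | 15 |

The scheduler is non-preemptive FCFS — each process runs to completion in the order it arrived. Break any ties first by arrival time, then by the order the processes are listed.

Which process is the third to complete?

Schedule: | A 0-7 | B 7-10 | C 10-18 | D 18-20 | E 20-38 | F 38-53 |
Completion: A=7  B=10  C=18  D=20  E=38  F=53
Turnaround (C−A): A=7  B=10  C=18  D=20  E=38  F=53
Finish order: A → B → C → D → E → F

C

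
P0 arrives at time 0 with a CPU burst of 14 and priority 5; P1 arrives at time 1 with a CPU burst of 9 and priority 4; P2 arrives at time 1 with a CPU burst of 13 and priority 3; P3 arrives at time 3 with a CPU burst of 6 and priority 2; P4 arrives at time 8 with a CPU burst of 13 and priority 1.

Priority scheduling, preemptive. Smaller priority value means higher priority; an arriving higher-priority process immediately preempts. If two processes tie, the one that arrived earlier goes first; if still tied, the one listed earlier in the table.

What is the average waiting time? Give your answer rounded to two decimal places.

21.00

Timeline: | P0 0-1 | P2 1-3 | P3 3-8 | P4 8-21 | P3 21-22 | P2 22-33 | P1 33-42 | P0 42-55 |
Completion: P0=55  P1=42  P2=33  P3=22  P4=21
Turnaround (C−A): P0=55  P1=41  P2=32  P3=19  P4=13
Waiting times: P0=41, P1=32, P2=19, P3=13, P4=0
Average waiting = (41+32+19+13+0) / 5 = 105/5 = 21.00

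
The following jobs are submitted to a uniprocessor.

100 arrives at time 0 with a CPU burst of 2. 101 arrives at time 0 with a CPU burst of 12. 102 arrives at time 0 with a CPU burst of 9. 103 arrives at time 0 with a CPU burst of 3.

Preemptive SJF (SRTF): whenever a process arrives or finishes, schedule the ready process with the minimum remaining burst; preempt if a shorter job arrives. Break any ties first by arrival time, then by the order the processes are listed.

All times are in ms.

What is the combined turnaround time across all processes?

47

Schedule: | 100 0-2 | 103 2-5 | 102 5-14 | 101 14-26 |
Completion: 100=2  101=26  102=14  103=5
Turnaround (C−A): 100=2  101=26  102=14  103=5
Turnaround = completion − arrival: 100=2, 101=26, 102=14, 103=5
Total turnaround = 2 + 26 + 14 + 5 = 47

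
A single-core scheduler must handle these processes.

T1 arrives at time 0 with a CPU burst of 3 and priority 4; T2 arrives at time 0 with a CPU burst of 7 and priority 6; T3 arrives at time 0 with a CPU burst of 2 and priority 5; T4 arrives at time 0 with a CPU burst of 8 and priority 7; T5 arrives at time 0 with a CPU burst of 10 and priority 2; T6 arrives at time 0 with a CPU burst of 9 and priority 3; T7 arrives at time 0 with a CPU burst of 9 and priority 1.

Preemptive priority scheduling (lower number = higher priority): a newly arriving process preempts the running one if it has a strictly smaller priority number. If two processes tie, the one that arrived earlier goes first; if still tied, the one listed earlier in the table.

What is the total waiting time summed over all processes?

Gantt: | T7 0-9 | T5 9-19 | T6 19-28 | T1 28-31 | T3 31-33 | T2 33-40 | T4 40-48 |
Completion: T1=31  T2=40  T3=33  T4=48  T5=19  T6=28  T7=9
Turnaround (C−A): T1=31  T2=40  T3=33  T4=48  T5=19  T6=28  T7=9
Waiting = turnaround − burst: T1=28, T2=33, T3=31, T4=40, T5=9, T6=19, T7=0
Total waiting = 28 + 33 + 31 + 40 + 9 + 19 + 0 = 160

160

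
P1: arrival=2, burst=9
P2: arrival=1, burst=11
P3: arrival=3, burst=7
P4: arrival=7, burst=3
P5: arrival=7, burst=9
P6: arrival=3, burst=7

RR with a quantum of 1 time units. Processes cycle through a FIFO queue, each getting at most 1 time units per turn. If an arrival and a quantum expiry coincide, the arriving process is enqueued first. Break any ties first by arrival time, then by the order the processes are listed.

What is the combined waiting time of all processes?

165

Schedule: | idle 0-1 | P2 1-2 | P1 2-3 | P2 3-4 | P3 4-5 | P6 5-6 | P1 6-7 | P2 7-8 | P3 8-9 | P6 9-10 | P4 10-11 | P5 11-12 | P1 12-13 | P2 13-14 | P3 14-15 | P6 15-16 | P4 16-17 | P5 17-18 | P1 18-19 | P2 19-20 | P3 20-21 | P6 21-22 | P4 22-23 | P5 23-24 | P1 24-25 | P2 25-26 | P3 26-27 | P6 27-28 | P5 28-29 | P1 29-30 | P2 30-31 | P3 31-32 | P6 32-33 | P5 33-34 | P1 34-35 | P2 35-36 | P3 36-37 | P6 37-38 | P5 38-39 | P1 39-40 | P2 40-41 | P5 41-42 | P1 42-43 | P2 43-44 | P5 44-45 | P2 45-46 | P5 46-47 |
Completion: P1=43  P2=46  P3=37  P4=23  P5=47  P6=38
Waiting = turnaround − burst: P1=32, P2=34, P3=27, P4=13, P5=31, P6=28
Total waiting = 32 + 34 + 27 + 13 + 31 + 28 = 165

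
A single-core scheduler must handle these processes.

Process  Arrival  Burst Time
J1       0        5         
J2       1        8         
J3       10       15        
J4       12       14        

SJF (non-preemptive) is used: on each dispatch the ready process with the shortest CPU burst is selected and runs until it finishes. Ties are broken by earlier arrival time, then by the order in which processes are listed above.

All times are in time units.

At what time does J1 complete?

5

Schedule: | J1 0-5 | J2 5-13 | J4 13-27 | J3 27-42 |
Completion: J1=5  J2=13  J3=42  J4=27
Turnaround (C−A): J1=5  J2=12  J3=32  J4=15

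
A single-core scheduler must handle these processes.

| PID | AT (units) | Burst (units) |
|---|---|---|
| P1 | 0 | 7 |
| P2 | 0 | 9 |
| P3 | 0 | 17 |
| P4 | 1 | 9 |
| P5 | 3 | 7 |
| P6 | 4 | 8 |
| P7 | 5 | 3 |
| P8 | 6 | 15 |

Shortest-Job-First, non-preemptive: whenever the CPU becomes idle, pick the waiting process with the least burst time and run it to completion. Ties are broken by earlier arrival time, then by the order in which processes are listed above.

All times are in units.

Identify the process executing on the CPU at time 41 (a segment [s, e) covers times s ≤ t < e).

Gantt: | P1 0-7 | P7 7-10 | P5 10-17 | P6 17-25 | P2 25-34 | P4 34-43 | P8 43-58 | P3 58-75 |
Completion: P1=7  P2=34  P3=75  P4=43  P5=17  P6=25  P7=10  P8=58

P4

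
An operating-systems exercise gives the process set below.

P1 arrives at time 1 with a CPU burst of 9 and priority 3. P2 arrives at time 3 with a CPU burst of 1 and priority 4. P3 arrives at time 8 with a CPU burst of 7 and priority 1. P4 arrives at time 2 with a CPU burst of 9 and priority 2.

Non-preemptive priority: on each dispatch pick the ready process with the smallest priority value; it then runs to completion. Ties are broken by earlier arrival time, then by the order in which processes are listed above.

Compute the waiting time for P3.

Timeline: | idle 0-1 | P1 1-10 | P3 10-17 | P4 17-26 | P2 26-27 |
Completion: P1=10  P2=27  P3=17  P4=26
Waiting(P3) = turnaround − burst = 9 − 7 = 2

2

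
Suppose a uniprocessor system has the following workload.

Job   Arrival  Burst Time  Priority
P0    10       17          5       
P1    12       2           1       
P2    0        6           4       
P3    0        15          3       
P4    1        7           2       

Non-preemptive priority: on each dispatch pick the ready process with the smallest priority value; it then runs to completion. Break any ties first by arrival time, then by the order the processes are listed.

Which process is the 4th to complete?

Timeline: | P3 0-15 | P1 15-17 | P4 17-24 | P2 24-30 | P0 30-47 |
Completion: P0=47  P1=17  P2=30  P3=15  P4=24
Finish order: P3 → P1 → P4 → P2 → P0

P2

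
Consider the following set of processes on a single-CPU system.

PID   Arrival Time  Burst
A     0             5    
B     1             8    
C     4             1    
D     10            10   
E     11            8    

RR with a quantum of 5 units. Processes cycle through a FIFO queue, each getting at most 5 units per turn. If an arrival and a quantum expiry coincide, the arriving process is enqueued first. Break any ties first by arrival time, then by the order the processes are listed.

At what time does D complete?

29

Timeline: | A 0-5 | B 5-10 | C 10-11 | D 11-16 | B 16-19 | E 19-24 | D 24-29 | E 29-32 |
Completion: A=5  B=19  C=11  D=29  E=32
Turnaround (C−A): A=5  B=18  C=7  D=19  E=21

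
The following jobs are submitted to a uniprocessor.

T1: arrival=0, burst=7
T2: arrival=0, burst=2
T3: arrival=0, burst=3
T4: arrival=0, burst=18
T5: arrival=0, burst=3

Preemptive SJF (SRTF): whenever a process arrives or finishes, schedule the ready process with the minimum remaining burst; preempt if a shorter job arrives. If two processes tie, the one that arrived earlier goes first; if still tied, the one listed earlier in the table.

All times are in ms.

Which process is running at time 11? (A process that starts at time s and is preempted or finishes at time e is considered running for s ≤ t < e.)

Schedule: | T2 0-2 | T3 2-5 | T5 5-8 | T1 8-15 | T4 15-33 |
Completion: T1=15  T2=2  T3=5  T4=33  T5=8

T1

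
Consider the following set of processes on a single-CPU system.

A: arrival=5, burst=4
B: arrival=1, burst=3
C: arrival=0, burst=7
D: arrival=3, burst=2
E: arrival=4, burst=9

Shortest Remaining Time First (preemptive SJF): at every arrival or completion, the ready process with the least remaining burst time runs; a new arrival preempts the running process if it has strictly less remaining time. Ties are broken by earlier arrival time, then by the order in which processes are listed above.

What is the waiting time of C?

Timeline: | C 0-1 | B 1-4 | D 4-6 | A 6-10 | C 10-16 | E 16-25 |
Completion: A=10  B=4  C=16  D=6  E=25
Waiting(C) = turnaround − burst = 16 − 7 = 9

9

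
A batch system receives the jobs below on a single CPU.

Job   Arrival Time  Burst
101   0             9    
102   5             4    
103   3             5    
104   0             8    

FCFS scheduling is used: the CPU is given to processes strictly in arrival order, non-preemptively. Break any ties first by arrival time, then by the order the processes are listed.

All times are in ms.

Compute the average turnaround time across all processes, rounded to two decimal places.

16.50

Schedule: | 101 0-9 | 104 9-17 | 103 17-22 | 102 22-26 |
Completion: 101=9  102=26  103=22  104=17
Turnaround (C−A): 101=9  102=21  103=19  104=17
Turnaround times: 101=9, 102=21, 103=19, 104=17
Average turnaround = (9+21+19+17) / 4 = 66/4 = 16.50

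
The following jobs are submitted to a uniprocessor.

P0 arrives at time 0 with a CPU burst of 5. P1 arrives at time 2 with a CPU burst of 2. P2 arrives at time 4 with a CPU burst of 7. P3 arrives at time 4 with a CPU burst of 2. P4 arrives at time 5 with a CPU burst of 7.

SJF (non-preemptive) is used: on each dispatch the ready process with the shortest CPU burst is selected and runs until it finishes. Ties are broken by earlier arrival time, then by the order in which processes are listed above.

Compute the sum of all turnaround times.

45

Timeline: | P0 0-5 | P1 5-7 | P3 7-9 | P2 9-16 | P4 16-23 |
Completion: P0=5  P1=7  P2=16  P3=9  P4=23
Turnaround = completion − arrival: P0=5, P1=5, P2=12, P3=5, P4=18
Total turnaround = 5 + 5 + 12 + 5 + 18 = 45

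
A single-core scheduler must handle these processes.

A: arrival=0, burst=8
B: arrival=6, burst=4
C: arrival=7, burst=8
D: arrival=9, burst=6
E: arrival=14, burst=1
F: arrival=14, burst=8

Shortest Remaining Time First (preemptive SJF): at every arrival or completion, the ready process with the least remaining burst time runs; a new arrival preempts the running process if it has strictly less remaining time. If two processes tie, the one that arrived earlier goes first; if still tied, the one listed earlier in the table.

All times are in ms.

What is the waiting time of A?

Timeline: | A 0-8 | B 8-12 | D 12-14 | E 14-15 | D 15-19 | C 19-27 | F 27-35 |
Completion: A=8  B=12  C=27  D=19  E=15  F=35
Waiting(A) = turnaround − burst = 8 − 8 = 0

0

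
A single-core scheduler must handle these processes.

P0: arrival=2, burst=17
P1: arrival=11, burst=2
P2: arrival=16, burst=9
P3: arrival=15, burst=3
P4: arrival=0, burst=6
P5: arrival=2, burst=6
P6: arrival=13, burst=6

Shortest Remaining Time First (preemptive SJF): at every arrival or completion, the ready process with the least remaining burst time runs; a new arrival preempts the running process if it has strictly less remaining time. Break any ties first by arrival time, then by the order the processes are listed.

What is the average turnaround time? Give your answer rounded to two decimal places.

13.57

Timeline: | P4 0-6 | P5 6-12 | P1 12-14 | P6 14-15 | P3 15-18 | P6 18-23 | P2 23-32 | P0 32-49 |
Completion: P0=49  P1=14  P2=32  P3=18  P4=6  P5=12  P6=23
Turnaround (C−A): P0=47  P1=3  P2=16  P3=3  P4=6  P5=10  P6=10
Turnaround times: P0=47, P1=3, P2=16, P3=3, P4=6, P5=10, P6=10
Average turnaround = (47+3+16+3+6+10+10) / 7 = 95/7 = 13.57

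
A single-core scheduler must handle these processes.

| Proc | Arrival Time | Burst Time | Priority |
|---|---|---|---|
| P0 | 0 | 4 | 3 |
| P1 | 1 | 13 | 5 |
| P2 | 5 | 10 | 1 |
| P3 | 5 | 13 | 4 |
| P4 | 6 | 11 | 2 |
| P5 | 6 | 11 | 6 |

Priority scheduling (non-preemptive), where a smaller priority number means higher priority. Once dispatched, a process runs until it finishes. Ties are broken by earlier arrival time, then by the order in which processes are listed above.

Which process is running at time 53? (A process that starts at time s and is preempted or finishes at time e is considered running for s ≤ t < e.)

Gantt: | P0 0-4 | P1 4-17 | P2 17-27 | P4 27-38 | P3 38-51 | P5 51-62 |
Completion: P0=4  P1=17  P2=27  P3=51  P4=38  P5=62
Turnaround (C−A): P0=4  P1=16  P2=22  P3=46  P4=32  P5=56

P5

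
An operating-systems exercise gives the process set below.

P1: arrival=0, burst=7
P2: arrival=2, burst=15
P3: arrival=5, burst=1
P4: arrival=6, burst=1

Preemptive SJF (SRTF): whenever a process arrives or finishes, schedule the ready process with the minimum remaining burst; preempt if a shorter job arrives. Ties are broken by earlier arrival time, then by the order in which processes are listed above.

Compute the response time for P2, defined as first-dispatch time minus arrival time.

Timeline: | P1 0-5 | P3 5-6 | P4 6-7 | P1 7-9 | P2 9-24 |
Completion: P1=9  P2=24  P3=6  P4=7
Turnaround (C−A): P1=9  P2=22  P3=1  P4=1
Response(P2) = first start − arrival = 9 − 2 = 7

7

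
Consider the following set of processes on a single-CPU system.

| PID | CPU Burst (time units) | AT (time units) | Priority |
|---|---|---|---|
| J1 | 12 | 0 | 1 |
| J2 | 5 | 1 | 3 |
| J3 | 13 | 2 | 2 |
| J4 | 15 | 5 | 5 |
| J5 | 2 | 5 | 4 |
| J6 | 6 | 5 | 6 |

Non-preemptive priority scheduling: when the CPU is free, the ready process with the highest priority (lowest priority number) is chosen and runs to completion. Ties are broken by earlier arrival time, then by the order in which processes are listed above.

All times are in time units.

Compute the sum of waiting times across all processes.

128

Gantt: | J1 0-12 | J3 12-25 | J2 25-30 | J5 30-32 | J4 32-47 | J6 47-53 |
Completion: J1=12  J2=30  J3=25  J4=47  J5=32  J6=53
Waiting = turnaround − burst: J1=0, J2=24, J3=10, J4=27, J5=25, J6=42
Total waiting = 0 + 24 + 10 + 27 + 25 + 42 = 128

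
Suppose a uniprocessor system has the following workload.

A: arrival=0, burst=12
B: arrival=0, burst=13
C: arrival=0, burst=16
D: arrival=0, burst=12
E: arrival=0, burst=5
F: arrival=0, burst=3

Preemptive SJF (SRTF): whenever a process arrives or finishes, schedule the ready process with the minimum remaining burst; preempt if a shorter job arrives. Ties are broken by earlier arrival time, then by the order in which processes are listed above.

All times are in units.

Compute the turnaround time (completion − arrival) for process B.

45

Gantt: | F 0-3 | E 3-8 | A 8-20 | D 20-32 | B 32-45 | C 45-61 |
Completion: A=20  B=45  C=61  D=32  E=8  F=3
Turnaround (C−A): A=20  B=45  C=61  D=32  E=8  F=3
Turnaround(B) = completion − arrival = 45 − 0 = 45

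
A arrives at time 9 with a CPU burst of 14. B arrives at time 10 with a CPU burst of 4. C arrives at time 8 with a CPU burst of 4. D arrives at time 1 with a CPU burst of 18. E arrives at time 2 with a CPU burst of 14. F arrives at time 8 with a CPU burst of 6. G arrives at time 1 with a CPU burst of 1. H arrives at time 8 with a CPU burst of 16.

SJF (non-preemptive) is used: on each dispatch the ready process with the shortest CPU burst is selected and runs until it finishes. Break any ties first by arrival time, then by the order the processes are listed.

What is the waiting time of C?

Timeline: | idle 0-1 | G 1-2 | E 2-16 | C 16-20 | B 20-24 | F 24-30 | A 30-44 | H 44-60 | D 60-78 |
Completion: A=44  B=24  C=20  D=78  E=16  F=30  G=2  H=60
Waiting(C) = turnaround − burst = 12 − 4 = 8

8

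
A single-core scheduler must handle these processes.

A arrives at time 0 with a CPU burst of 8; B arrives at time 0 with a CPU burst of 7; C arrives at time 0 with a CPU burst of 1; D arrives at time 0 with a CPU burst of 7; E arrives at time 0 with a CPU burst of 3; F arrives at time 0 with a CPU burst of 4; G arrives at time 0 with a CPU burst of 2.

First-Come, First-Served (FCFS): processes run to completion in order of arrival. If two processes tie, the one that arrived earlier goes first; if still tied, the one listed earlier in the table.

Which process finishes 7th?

Timeline: | A 0-8 | B 8-15 | C 15-16 | D 16-23 | E 23-26 | F 26-30 | G 30-32 |
Completion: A=8  B=15  C=16  D=23  E=26  F=30  G=32
Finish order: A → B → C → D → E → F → G

G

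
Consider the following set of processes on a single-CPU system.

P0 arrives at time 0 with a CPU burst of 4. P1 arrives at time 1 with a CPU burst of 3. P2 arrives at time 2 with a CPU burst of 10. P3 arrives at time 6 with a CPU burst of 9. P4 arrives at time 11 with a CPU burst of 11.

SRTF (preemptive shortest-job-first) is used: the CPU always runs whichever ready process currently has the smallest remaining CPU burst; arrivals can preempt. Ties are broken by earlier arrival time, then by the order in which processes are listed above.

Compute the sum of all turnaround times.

70

Schedule: | P0 0-4 | P1 4-7 | P3 7-16 | P2 16-26 | P4 26-37 |
Completion: P0=4  P1=7  P2=26  P3=16  P4=37
Turnaround = completion − arrival: P0=4, P1=6, P2=24, P3=10, P4=26
Total turnaround = 4 + 6 + 24 + 10 + 26 = 70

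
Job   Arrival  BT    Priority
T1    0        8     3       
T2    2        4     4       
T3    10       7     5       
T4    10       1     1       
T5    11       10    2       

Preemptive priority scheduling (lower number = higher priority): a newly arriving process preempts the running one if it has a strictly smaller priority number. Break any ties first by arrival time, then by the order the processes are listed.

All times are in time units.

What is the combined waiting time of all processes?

30

Timeline: | T1 0-8 | T2 8-10 | T4 10-11 | T5 11-21 | T2 21-23 | T3 23-30 |
Completion: T1=8  T2=23  T3=30  T4=11  T5=21
Turnaround (C−A): T1=8  T2=21  T3=20  T4=1  T5=10
Waiting = turnaround − burst: T1=0, T2=17, T3=13, T4=0, T5=0
Total waiting = 0 + 17 + 13 + 0 + 0 = 30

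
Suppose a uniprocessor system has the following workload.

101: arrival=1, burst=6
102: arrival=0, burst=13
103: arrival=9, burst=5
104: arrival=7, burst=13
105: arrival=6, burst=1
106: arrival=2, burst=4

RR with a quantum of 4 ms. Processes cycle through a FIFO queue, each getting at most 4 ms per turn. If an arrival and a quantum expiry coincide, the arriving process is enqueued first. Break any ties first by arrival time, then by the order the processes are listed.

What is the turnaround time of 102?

Schedule: | 102 0-4 | 101 4-8 | 106 8-12 | 102 12-16 | 105 16-17 | 104 17-21 | 101 21-23 | 103 23-27 | 102 27-31 | 104 31-35 | 103 35-36 | 102 36-37 | 104 37-42 |
Completion: 101=23  102=37  103=36  104=42  105=17  106=12
Turnaround (C−A): 101=22  102=37  103=27  104=35  105=11  106=10
Turnaround(102) = completion − arrival = 37 − 0 = 37

37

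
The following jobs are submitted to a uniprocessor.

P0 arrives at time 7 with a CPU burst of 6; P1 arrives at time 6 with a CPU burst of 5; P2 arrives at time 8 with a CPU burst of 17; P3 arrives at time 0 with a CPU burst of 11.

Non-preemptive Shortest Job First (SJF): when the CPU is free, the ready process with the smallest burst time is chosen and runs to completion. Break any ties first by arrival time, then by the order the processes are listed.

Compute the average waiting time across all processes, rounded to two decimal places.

Timeline: | P3 0-11 | P1 11-16 | P0 16-22 | P2 22-39 |
Completion: P0=22  P1=16  P2=39  P3=11
Turnaround (C−A): P0=15  P1=10  P2=31  P3=11
Waiting times: P0=9, P1=5, P2=14, P3=0
Average waiting = (9+5+14+0) / 4 = 28/4 = 7.00

7.00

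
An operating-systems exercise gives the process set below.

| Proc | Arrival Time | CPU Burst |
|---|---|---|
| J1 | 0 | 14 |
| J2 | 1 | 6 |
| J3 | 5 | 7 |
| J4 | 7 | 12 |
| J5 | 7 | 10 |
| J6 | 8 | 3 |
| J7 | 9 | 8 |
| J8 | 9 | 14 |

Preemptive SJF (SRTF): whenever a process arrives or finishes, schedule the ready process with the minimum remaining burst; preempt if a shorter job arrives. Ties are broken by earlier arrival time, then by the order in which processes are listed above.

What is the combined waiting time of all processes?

Gantt: | J1 0-1 | J2 1-7 | J3 7-8 | J6 8-11 | J3 11-17 | J7 17-25 | J5 25-35 | J4 35-47 | J1 47-60 | J8 60-74 |
Completion: J1=60  J2=7  J3=17  J4=47  J5=35  J6=11  J7=25  J8=74
Turnaround (C−A): J1=60  J2=6  J3=12  J4=40  J5=28  J6=3  J7=16  J8=65
Waiting = turnaround − burst: J1=46, J2=0, J3=5, J4=28, J5=18, J6=0, J7=8, J8=51
Total waiting = 46 + 0 + 5 + 28 + 18 + 0 + 8 + 51 = 156

156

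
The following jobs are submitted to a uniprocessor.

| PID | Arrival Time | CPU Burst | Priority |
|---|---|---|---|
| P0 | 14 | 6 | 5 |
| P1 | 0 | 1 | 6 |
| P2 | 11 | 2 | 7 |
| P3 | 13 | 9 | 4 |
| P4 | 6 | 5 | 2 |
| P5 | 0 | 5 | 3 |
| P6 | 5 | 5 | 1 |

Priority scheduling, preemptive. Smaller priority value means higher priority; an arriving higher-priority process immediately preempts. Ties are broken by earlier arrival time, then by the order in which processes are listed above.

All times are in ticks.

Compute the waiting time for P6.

Schedule: | P5 0-5 | P6 5-10 | P4 10-15 | P3 15-24 | P0 24-30 | P1 30-31 | P2 31-33 |
Completion: P0=30  P1=31  P2=33  P3=24  P4=15  P5=5  P6=10
Waiting(P6) = turnaround − burst = 5 − 5 = 0

0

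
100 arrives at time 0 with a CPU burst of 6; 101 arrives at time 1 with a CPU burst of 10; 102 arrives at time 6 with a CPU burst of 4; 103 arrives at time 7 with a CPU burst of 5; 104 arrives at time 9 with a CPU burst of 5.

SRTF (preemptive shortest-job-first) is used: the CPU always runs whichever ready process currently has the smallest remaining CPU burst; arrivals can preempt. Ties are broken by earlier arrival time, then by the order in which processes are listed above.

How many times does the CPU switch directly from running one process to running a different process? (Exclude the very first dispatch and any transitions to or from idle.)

Schedule: | 100 0-6 | 102 6-10 | 103 10-15 | 104 15-20 | 101 20-30 |
Completion: 100=6  101=30  102=10  103=15  104=20

4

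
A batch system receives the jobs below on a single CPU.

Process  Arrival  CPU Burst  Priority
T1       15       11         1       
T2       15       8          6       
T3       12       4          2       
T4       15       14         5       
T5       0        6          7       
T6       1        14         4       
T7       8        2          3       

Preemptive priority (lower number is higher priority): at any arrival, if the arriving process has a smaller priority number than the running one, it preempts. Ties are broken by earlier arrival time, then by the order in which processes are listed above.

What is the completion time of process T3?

Gantt: | T5 0-1 | T6 1-8 | T7 8-10 | T6 10-12 | T3 12-15 | T1 15-26 | T3 26-27 | T6 27-32 | T4 32-46 | T2 46-54 | T5 54-59 |
Completion: T1=26  T2=54  T3=27  T4=46  T5=59  T6=32  T7=10

27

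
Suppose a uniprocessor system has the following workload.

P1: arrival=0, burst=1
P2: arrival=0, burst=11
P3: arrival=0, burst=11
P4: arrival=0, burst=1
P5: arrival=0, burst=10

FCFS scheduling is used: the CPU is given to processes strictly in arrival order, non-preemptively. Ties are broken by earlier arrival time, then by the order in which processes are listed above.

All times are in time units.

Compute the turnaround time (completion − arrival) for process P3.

Timeline: | P1 0-1 | P2 1-12 | P3 12-23 | P4 23-24 | P5 24-34 |
Completion: P1=1  P2=12  P3=23  P4=24  P5=34
Turnaround (C−A): P1=1  P2=12  P3=23  P4=24  P5=34
Turnaround(P3) = completion − arrival = 23 − 0 = 23

23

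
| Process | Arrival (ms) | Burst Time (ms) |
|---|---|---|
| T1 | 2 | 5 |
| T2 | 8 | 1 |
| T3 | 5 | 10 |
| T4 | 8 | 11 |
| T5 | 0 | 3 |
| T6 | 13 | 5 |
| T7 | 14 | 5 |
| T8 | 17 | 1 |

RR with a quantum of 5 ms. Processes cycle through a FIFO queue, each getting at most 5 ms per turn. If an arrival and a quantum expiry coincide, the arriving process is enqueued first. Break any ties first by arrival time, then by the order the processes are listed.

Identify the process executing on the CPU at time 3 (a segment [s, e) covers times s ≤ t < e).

Gantt: | T5 0-3 | T1 3-8 | T3 8-13 | T2 13-14 | T4 14-19 | T6 19-24 | T3 24-29 | T7 29-34 | T8 34-35 | T4 35-41 |
Completion: T1=8  T2=14  T3=29  T4=41  T5=3  T6=24  T7=34  T8=35

T1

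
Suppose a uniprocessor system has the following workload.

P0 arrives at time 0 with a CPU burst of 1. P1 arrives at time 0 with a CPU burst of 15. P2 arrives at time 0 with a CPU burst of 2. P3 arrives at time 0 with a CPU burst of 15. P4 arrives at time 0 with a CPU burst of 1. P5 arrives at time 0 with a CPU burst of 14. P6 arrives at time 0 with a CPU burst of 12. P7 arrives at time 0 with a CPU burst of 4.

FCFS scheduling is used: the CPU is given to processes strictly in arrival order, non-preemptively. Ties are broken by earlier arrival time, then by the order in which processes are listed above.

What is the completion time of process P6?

Schedule: | P0 0-1 | P1 1-16 | P2 16-18 | P3 18-33 | P4 33-34 | P5 34-48 | P6 48-60 | P7 60-64 |
Completion: P0=1  P1=16  P2=18  P3=33  P4=34  P5=48  P6=60  P7=64
Turnaround (C−A): P0=1  P1=16  P2=18  P3=33  P4=34  P5=48  P6=60  P7=64

60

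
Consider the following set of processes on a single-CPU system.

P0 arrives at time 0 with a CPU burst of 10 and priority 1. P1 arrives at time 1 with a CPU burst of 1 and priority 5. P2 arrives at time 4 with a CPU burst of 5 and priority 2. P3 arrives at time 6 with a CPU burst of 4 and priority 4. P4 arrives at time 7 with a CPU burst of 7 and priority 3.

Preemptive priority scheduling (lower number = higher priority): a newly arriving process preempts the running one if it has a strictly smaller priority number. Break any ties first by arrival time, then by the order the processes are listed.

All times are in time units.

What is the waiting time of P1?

Gantt: | P0 0-10 | P2 10-15 | P4 15-22 | P3 22-26 | P1 26-27 |
Completion: P0=10  P1=27  P2=15  P3=26  P4=22
Waiting(P1) = turnaround − burst = 26 − 1 = 25

25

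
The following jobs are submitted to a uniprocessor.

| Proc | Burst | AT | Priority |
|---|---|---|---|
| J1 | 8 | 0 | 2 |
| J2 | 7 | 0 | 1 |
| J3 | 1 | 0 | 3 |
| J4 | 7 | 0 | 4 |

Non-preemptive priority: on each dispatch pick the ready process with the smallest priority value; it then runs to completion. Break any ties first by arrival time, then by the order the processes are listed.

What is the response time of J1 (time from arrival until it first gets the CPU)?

7

Schedule: | J2 0-7 | J1 7-15 | J3 15-16 | J4 16-23 |
Completion: J1=15  J2=7  J3=16  J4=23
Response(J1) = first start − arrival = 7 − 0 = 7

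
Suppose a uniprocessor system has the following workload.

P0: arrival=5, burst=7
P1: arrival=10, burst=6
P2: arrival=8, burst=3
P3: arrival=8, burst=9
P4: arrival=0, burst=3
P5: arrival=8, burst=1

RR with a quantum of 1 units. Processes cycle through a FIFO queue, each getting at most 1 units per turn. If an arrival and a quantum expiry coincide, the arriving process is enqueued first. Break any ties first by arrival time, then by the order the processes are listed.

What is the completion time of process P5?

Timeline: | P4 0-3 | idle 3-5 | P0 5-8 | P2 8-9 | P3 9-10 | P5 10-11 | P0 11-12 | P2 12-13 | P1 13-14 | P3 14-15 | P0 15-16 | P2 16-17 | P1 17-18 | P3 18-19 | P0 19-20 | P1 20-21 | P3 21-22 | P0 22-23 | P1 23-24 | P3 24-25 | P1 25-26 | P3 26-27 | P1 27-28 | P3 28-31 |
Completion: P0=23  P1=28  P2=17  P3=31  P4=3  P5=11
Turnaround (C−A): P0=18  P1=18  P2=9  P3=23  P4=3  P5=3

11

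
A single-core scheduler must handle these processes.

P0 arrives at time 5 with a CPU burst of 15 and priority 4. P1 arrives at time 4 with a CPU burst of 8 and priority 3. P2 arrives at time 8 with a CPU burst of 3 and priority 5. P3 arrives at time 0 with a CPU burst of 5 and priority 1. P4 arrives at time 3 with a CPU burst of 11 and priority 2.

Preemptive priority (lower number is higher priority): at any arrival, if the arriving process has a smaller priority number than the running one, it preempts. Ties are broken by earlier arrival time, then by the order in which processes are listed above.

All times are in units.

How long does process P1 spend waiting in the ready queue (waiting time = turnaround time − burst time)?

12

Gantt: | P3 0-5 | P4 5-16 | P1 16-24 | P0 24-39 | P2 39-42 |
Completion: P0=39  P1=24  P2=42  P3=5  P4=16
Turnaround (C−A): P0=34  P1=20  P2=34  P3=5  P4=13
Waiting(P1) = turnaround − burst = 20 − 8 = 12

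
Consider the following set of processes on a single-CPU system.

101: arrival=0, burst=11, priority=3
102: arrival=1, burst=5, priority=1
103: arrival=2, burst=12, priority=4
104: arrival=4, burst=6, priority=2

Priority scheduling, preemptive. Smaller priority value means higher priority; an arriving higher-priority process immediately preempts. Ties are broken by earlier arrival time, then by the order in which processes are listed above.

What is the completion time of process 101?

Gantt: | 101 0-1 | 102 1-6 | 104 6-12 | 101 12-22 | 103 22-34 |
Completion: 101=22  102=6  103=34  104=12
Turnaround (C−A): 101=22  102=5  103=32  104=8

22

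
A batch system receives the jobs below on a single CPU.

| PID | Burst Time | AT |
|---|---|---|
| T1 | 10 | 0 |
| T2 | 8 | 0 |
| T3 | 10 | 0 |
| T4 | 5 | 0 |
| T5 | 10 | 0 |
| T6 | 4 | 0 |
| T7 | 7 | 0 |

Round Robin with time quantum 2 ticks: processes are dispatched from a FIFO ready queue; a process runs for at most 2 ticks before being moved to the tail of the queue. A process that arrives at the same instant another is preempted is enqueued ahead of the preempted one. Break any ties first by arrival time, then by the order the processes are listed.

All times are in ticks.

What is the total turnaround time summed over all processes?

308

Timeline: | T1 0-2 | T2 2-4 | T3 4-6 | T4 6-8 | T5 8-10 | T6 10-12 | T7 12-14 | T1 14-16 | T2 16-18 | T3 18-20 | T4 20-22 | T5 22-24 | T6 24-26 | T7 26-28 | T1 28-30 | T2 30-32 | T3 32-34 | T4 34-35 | T5 35-37 | T7 37-39 | T1 39-41 | T2 41-43 | T3 43-45 | T5 45-47 | T7 47-48 | T1 48-50 | T3 50-52 | T5 52-54 |
Completion: T1=50  T2=43  T3=52  T4=35  T5=54  T6=26  T7=48
Turnaround (C−A): T1=50  T2=43  T3=52  T4=35  T5=54  T6=26  T7=48
Turnaround = completion − arrival: T1=50, T2=43, T3=52, T4=35, T5=54, T6=26, T7=48
Total turnaround = 50 + 43 + 52 + 35 + 54 + 26 + 48 = 308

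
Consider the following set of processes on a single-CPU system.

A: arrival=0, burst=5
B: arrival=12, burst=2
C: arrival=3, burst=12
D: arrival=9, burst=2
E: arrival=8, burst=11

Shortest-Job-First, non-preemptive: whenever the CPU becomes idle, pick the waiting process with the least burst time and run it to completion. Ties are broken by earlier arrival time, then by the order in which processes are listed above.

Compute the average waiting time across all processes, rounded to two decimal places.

6.00

Schedule: | A 0-5 | C 5-17 | D 17-19 | B 19-21 | E 21-32 |
Completion: A=5  B=21  C=17  D=19  E=32
Turnaround (C−A): A=5  B=9  C=14  D=10  E=24
Waiting times: A=0, B=7, C=2, D=8, E=13
Average waiting = (0+7+2+8+13) / 5 = 30/5 = 6.00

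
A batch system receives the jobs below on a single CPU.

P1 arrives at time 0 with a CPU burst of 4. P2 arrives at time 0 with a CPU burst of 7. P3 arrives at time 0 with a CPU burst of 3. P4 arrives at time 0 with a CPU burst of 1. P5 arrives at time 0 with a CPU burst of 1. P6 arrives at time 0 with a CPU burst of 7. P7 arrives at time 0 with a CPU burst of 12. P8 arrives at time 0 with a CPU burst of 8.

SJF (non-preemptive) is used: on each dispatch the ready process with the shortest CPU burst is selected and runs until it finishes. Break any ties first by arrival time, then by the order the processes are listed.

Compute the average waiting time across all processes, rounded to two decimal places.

10.88

Gantt: | P4 0-1 | P5 1-2 | P3 2-5 | P1 5-9 | P2 9-16 | P6 16-23 | P8 23-31 | P7 31-43 |
Completion: P1=9  P2=16  P3=5  P4=1  P5=2  P6=23  P7=43  P8=31
Turnaround (C−A): P1=9  P2=16  P3=5  P4=1  P5=2  P6=23  P7=43  P8=31
Waiting times: P1=5, P2=9, P3=2, P4=0, P5=1, P6=16, P7=31, P8=23
Average waiting = (5+9+2+0+1+16+31+23) / 8 = 87/8 = 10.88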